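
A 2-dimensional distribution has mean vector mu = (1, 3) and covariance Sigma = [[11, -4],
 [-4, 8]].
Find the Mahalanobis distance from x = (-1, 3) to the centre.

Step 1 — centre the observation: (x - mu) = (-2, 0).

Step 2 — invert Sigma. det(Sigma) = 11·8 - (-4)² = 72.
  Sigma^{-1} = (1/det) · [[d, -b], [-b, a]] = [[0.1111, 0.0556],
 [0.0556, 0.1528]].

Step 3 — form the quadratic (x - mu)^T · Sigma^{-1} · (x - mu):
  Sigma^{-1} · (x - mu) = (-0.2222, -0.1111).
  (x - mu)^T · [Sigma^{-1} · (x - mu)] = (-2)·(-0.2222) + (0)·(-0.1111) = 0.4444.

Step 4 — take square root: d = √(0.4444) ≈ 0.6667.

d(x, mu) = √(0.4444) ≈ 0.6667


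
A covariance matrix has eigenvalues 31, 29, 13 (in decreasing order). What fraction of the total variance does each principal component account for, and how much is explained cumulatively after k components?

Step 1 — total variance = trace(Sigma) = Σ λ_i = 31 + 29 + 13 = 73.

Step 2 — fraction explained by component i = λ_i / Σ λ:
  PC1: 31/73 = 0.4247
  PC2: 29/73 = 0.3973
  PC3: 13/73 = 0.1781

Step 3 — cumulative fraction after k components = (λ_1 + ... + λ_k) / Σ λ:
  k = 1: 31/73 = 0.4247
  k = 2: (31 + 29)/73 = 60/73 = 0.8219
  k = 3: (31 + 29 + 13)/73 = 73/73 = 1

Summary (fraction, with percent):

explained: PC1 0.4247 (42.47%), PC2 0.3973 (39.73%), PC3 0.1781 (17.81%);  cumulative: 0.4247, 0.8219, 1


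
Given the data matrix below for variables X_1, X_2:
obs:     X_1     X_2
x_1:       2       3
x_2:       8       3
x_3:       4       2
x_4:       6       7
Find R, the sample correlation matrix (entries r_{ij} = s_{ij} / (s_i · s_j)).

Step 1 — column means:
  mean(X_1) = (2 + 8 + 4 + 6) / 4 = 20/4 = 5
  mean(X_2) = (3 + 3 + 2 + 7) / 4 = 15/4 = 3.75

Step 2 — sample variances and covariances s[i,j] = (1/(n-1)) · Σ_k (x_{k,i} - mean_i) · (x_{k,j} - mean_j), with n-1 = 3:
  s[X_1,X_1] = ((-3)·(-3) + (3)·(3) + (-1)·(-1) + (1)·(1)) / 3 = 20/3 = 6.6667
  s[X_1,X_2] = ((-3)·(-0.75) + (3)·(-0.75) + (-1)·(-1.75) + (1)·(3.25)) / 3 = 5/3 = 1.6667
  s[X_2,X_2] = ((-0.75)·(-0.75) + (-0.75)·(-0.75) + (-1.75)·(-1.75) + (3.25)·(3.25)) / 3 = 14.75/3 = 4.9167
  Sample standard deviations s_i = √(s[i,i]):
  s(X_1) = √(6.6667) = 2.582
  s(X_2) = √(4.9167) = 2.2174

Step 3 — r_{ij} = s_{ij} / (s_i · s_j):
  r[X_1,X_1] = 1 (diagonal).
  r[X_1,X_2] = 1.6667 / (2.582 · 2.2174) = 1.6667 / 5.7252 = 0.2911
  r[X_2,X_2] = 1 (diagonal).

R is symmetric with unit diagonal. Assembling:

R = [[1, 0.2911],
 [0.2911, 1]]


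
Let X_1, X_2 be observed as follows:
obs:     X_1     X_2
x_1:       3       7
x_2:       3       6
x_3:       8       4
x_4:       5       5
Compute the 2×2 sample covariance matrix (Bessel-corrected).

Step 1 — column means:
  mean(X_1) = (3 + 3 + 8 + 5) / 4 = 19/4 = 4.75
  mean(X_2) = (7 + 6 + 4 + 5) / 4 = 22/4 = 5.5

Step 2 — sample covariance S[i,j] = (1/(n-1)) · Σ_k (x_{k,i} - mean_i) · (x_{k,j} - mean_j), with n-1 = 3.
  S[X_1,X_1] = ((-1.75)·(-1.75) + (-1.75)·(-1.75) + (3.25)·(3.25) + (0.25)·(0.25)) / 3 = 16.75/3 = 5.5833
  S[X_1,X_2] = ((-1.75)·(1.5) + (-1.75)·(0.5) + (3.25)·(-1.5) + (0.25)·(-0.5)) / 3 = -8.5/3 = -2.8333
  S[X_2,X_2] = ((1.5)·(1.5) + (0.5)·(0.5) + (-1.5)·(-1.5) + (-0.5)·(-0.5)) / 3 = 5/3 = 1.6667

S is symmetric (S[j,i] = S[i,j]). Assembling:

S = [[5.5833, -2.8333],
 [-2.8333, 1.6667]]


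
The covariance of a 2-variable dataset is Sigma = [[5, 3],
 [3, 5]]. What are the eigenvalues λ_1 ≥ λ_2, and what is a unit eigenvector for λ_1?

Step 1 — characteristic polynomial of 2×2 Sigma:
  det(Sigma - λI) = λ² - trace · λ + det = 0.
  trace = 5 + 5 = 10, det = 5·5 - (3)² = 16.
Step 2 — discriminant:
  Δ = trace² - 4·det = 100 - 64 = 36.
Step 3 — eigenvalues:
  λ = (trace ± √Δ)/2 = (10 ± 6)/2,
  λ_1 = 8,  λ_2 = 2.

Step 4 — unit eigenvector for λ_1: solve (Sigma - λ_1 I)v = 0. First row:
  (5 - 8)·v_x + (3)·v_y = 0, i.e. (-3)·v_x + (3)·v_y = 0,
  so v ∝ (b, λ_1 - a) = (3, 3) = u.
  ||u|| = √((3)² + (3)²) = √(18) ≈ 4.2426,
  v_1 = u/||u|| ≈ (0.7071, 0.7071) (||v_1|| = 1).

λ_1 = 8,  λ_2 = 2;  v_1 ≈ (0.7071, 0.7071)


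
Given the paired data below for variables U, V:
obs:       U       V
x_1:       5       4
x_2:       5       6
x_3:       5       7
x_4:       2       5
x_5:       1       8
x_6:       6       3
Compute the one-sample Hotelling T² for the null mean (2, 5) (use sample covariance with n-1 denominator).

Step 1 — sample mean vector:
  mean(U) = (5 + 5 + 5 + 2 + 1 + 6) / 6 = 24/6 = 4
  mean(V) = (4 + 6 + 7 + 5 + 8 + 3) / 6 = 33/6 = 5.5
  x̄ = (4, 5.5),  deviation x̄ - mu_0 = (4, 5.5) - (2, 5) = (2, 0.5).

Step 2 — sample covariance matrix, S[i,j] = (1/(n-1)) · Σ_k (x_{k,i} - mean_i) · (x_{k,j} - mean_j), divisor n-1 = 5:
  S[U,U] = ((1)·(1) + (1)·(1) + (1)·(1) + (-2)·(-2) + (-3)·(-3) + (2)·(2)) / 5 = 20/5 = 4
  S[U,V] = ((1)·(-1.5) + (1)·(0.5) + (1)·(1.5) + (-2)·(-0.5) + (-3)·(2.5) + (2)·(-2.5)) / 5 = -11/5 = -2.2
  S[V,V] = ((-1.5)·(-1.5) + (0.5)·(0.5) + (1.5)·(1.5) + (-0.5)·(-0.5) + (2.5)·(2.5) + (-2.5)·(-2.5)) / 5 = 17.5/5 = 3.5
  S = [[4, -2.2],
 [-2.2, 3.5]].

Step 3 — invert S. det(S) = 4·3.5 - (-2.2)² = 9.16.
  S^{-1} = (1/det) · [[d, -b], [-b, a]] = [[0.3821, 0.2402],
 [0.2402, 0.4367]].

Step 4 — quadratic form (x̄ - mu_0)^T · S^{-1} · (x̄ - mu_0):
  S^{-1} · (x̄ - mu_0) = (0.8843, 0.6987),
  (x̄ - mu_0)^T · [...] = (2)·(0.8843) + (0.5)·(0.6987) = 2.1179.

Step 5 — scale by n: T² = 6 · 2.1179 = 12.7074.

T² ≈ 12.7074


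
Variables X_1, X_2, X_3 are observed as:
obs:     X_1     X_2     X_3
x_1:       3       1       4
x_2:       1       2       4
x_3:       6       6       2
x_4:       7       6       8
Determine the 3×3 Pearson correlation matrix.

Step 1 — column means:
  mean(X_1) = (3 + 1 + 6 + 7) / 4 = 17/4 = 4.25
  mean(X_2) = (1 + 2 + 6 + 6) / 4 = 15/4 = 3.75
  mean(X_3) = (4 + 4 + 2 + 8) / 4 = 18/4 = 4.5

Step 2 — sample variances and covariances s[i,j] = (1/(n-1)) · Σ_k (x_{k,i} - mean_i) · (x_{k,j} - mean_j), with n-1 = 3:
  s[X_1,X_1] = ((-1.25)·(-1.25) + (-3.25)·(-3.25) + (1.75)·(1.75) + (2.75)·(2.75)) / 3 = 22.75/3 = 7.5833
  s[X_1,X_2] = ((-1.25)·(-2.75) + (-3.25)·(-1.75) + (1.75)·(2.25) + (2.75)·(2.25)) / 3 = 19.25/3 = 6.4167
  s[X_1,X_3] = ((-1.25)·(-0.5) + (-3.25)·(-0.5) + (1.75)·(-2.5) + (2.75)·(3.5)) / 3 = 7.5/3 = 2.5
  s[X_2,X_2] = ((-2.75)·(-2.75) + (-1.75)·(-1.75) + (2.25)·(2.25) + (2.25)·(2.25)) / 3 = 20.75/3 = 6.9167
  s[X_2,X_3] = ((-2.75)·(-0.5) + (-1.75)·(-0.5) + (2.25)·(-2.5) + (2.25)·(3.5)) / 3 = 4.5/3 = 1.5
  s[X_3,X_3] = ((-0.5)·(-0.5) + (-0.5)·(-0.5) + (-2.5)·(-2.5) + (3.5)·(3.5)) / 3 = 19/3 = 6.3333
  Sample standard deviations s_i = √(s[i,i]):
  s(X_1) = √(7.5833) = 2.7538
  s(X_2) = √(6.9167) = 2.63
  s(X_3) = √(6.3333) = 2.5166

Step 3 — r_{ij} = s_{ij} / (s_i · s_j):
  r[X_1,X_1] = 1 (diagonal).
  r[X_1,X_2] = 6.4167 / (2.7538 · 2.63) = 6.4167 / 7.2423 = 0.886
  r[X_1,X_3] = 2.5 / (2.7538 · 2.5166) = 2.5 / 6.9302 = 0.3607
  r[X_2,X_2] = 1 (diagonal).
  r[X_2,X_3] = 1.5 / (2.63 · 2.5166) = 1.5 / 6.6186 = 0.2266
  r[X_3,X_3] = 1 (diagonal).

R is symmetric with unit diagonal. Assembling:

R = [[1, 0.886, 0.3607],
 [0.886, 1, 0.2266],
 [0.3607, 0.2266, 1]]


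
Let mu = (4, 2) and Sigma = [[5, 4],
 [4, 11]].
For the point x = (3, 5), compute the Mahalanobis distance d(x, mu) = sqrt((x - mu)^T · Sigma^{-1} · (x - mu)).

Step 1 — centre the observation: (x - mu) = (-1, 3).

Step 2 — invert Sigma. det(Sigma) = 5·11 - (4)² = 39.
  Sigma^{-1} = (1/det) · [[d, -b], [-b, a]] = [[0.2821, -0.1026],
 [-0.1026, 0.1282]].

Step 3 — form the quadratic (x - mu)^T · Sigma^{-1} · (x - mu):
  Sigma^{-1} · (x - mu) = (-0.5897, 0.4872).
  (x - mu)^T · [Sigma^{-1} · (x - mu)] = (-1)·(-0.5897) + (3)·(0.4872) = 2.0513.

Step 4 — take square root: d = √(2.0513) ≈ 1.4322.

d(x, mu) = √(2.0513) ≈ 1.4322


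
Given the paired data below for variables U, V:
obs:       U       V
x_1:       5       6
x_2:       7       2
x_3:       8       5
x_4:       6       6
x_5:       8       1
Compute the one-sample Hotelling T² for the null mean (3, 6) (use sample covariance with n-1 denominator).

Step 1 — sample mean vector:
  mean(U) = (5 + 7 + 8 + 6 + 8) / 5 = 34/5 = 6.8
  mean(V) = (6 + 2 + 5 + 6 + 1) / 5 = 20/5 = 4
  x̄ = (6.8, 4),  deviation x̄ - mu_0 = (6.8, 4) - (3, 6) = (3.8, -2).

Step 2 — sample covariance matrix, S[i,j] = (1/(n-1)) · Σ_k (x_{k,i} - mean_i) · (x_{k,j} - mean_j), divisor n-1 = 4:
  S[U,U] = ((-1.8)·(-1.8) + (0.2)·(0.2) + (1.2)·(1.2) + (-0.8)·(-0.8) + (1.2)·(1.2)) / 4 = 6.8/4 = 1.7
  S[U,V] = ((-1.8)·(2) + (0.2)·(-2) + (1.2)·(1) + (-0.8)·(2) + (1.2)·(-3)) / 4 = -8/4 = -2
  S[V,V] = ((2)·(2) + (-2)·(-2) + (1)·(1) + (2)·(2) + (-3)·(-3)) / 4 = 22/4 = 5.5
  S = [[1.7, -2],
 [-2, 5.5]].

Step 3 — invert S. det(S) = 1.7·5.5 - (-2)² = 5.35.
  S^{-1} = (1/det) · [[d, -b], [-b, a]] = [[1.028, 0.3738],
 [0.3738, 0.3178]].

Step 4 — quadratic form (x̄ - mu_0)^T · S^{-1} · (x̄ - mu_0):
  S^{-1} · (x̄ - mu_0) = (3.1589, 0.785),
  (x̄ - mu_0)^T · [...] = (3.8)·(3.1589) + (-2)·(0.785) = 10.4336.

Step 5 — scale by n: T² = 5 · 10.4336 = 52.1682.

T² ≈ 52.1682


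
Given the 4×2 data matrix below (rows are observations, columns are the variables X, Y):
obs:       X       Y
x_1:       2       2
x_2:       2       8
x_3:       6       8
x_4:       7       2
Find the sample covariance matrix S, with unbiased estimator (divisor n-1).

Step 1 — column means:
  mean(X) = (2 + 2 + 6 + 7) / 4 = 17/4 = 4.25
  mean(Y) = (2 + 8 + 8 + 2) / 4 = 20/4 = 5

Step 2 — sample covariance S[i,j] = (1/(n-1)) · Σ_k (x_{k,i} - mean_i) · (x_{k,j} - mean_j), with n-1 = 3.
  S[X,X] = ((-2.25)·(-2.25) + (-2.25)·(-2.25) + (1.75)·(1.75) + (2.75)·(2.75)) / 3 = 20.75/3 = 6.9167
  S[X,Y] = ((-2.25)·(-3) + (-2.25)·(3) + (1.75)·(3) + (2.75)·(-3)) / 3 = -3/3 = -1
  S[Y,Y] = ((-3)·(-3) + (3)·(3) + (3)·(3) + (-3)·(-3)) / 3 = 36/3 = 12

S is symmetric (S[j,i] = S[i,j]). Assembling:

S = [[6.9167, -1],
 [-1, 12]]


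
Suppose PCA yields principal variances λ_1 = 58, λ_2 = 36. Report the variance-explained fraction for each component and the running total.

Step 1 — total variance = trace(Sigma) = Σ λ_i = 58 + 36 = 94.

Step 2 — fraction explained by component i = λ_i / Σ λ:
  PC1: 58/94 = 0.617
  PC2: 36/94 = 0.383

Step 3 — cumulative fraction after k components = (λ_1 + ... + λ_k) / Σ λ:
  k = 1: 58/94 = 0.617
  k = 2: (58 + 36)/94 = 94/94 = 1

Summary (fraction, with percent):

explained: PC1 0.617 (61.7%), PC2 0.383 (38.3%);  cumulative: 0.617, 1


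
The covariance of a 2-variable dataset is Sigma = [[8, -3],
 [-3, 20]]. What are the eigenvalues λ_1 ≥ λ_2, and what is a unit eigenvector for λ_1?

Step 1 — characteristic polynomial of 2×2 Sigma:
  det(Sigma - λI) = λ² - trace · λ + det = 0.
  trace = 8 + 20 = 28, det = 8·20 - (-3)² = 151.
Step 2 — discriminant:
  Δ = trace² - 4·det = 784 - 604 = 180.
Step 3 — eigenvalues:
  λ = (trace ± √Δ)/2 = (28 ± 13.4164)/2,
  λ_1 = 20.7082,  λ_2 = 7.2918.

Step 4 — unit eigenvector for λ_1: solve (Sigma - λ_1 I)v = 0. First row:
  (8 - 20.7082)·v_x + (-3)·v_y = 0, i.e. (-12.7082)·v_x + (-3)·v_y = 0,
  so v ∝ (b, λ_1 - a) = (-3, 12.7082); multiply by -1 so the first entry is positive: u = (3, -12.7082).
  ||u|| = √((3)² + (-12.7082)²) = √(170.4984) ≈ 13.0575,
  v_1 = u/||u|| ≈ (0.2298, -0.9732) (||v_1|| = 1).

λ_1 = 20.7082,  λ_2 = 7.2918;  v_1 ≈ (0.2298, -0.9732)


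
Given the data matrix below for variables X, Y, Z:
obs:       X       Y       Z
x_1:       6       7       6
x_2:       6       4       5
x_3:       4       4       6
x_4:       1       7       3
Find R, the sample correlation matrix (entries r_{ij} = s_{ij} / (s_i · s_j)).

Step 1 — column means:
  mean(X) = (6 + 6 + 4 + 1) / 4 = 17/4 = 4.25
  mean(Y) = (7 + 4 + 4 + 7) / 4 = 22/4 = 5.5
  mean(Z) = (6 + 5 + 6 + 3) / 4 = 20/4 = 5

Step 2 — sample variances and covariances s[i,j] = (1/(n-1)) · Σ_k (x_{k,i} - mean_i) · (x_{k,j} - mean_j), with n-1 = 3:
  s[X,X] = ((1.75)·(1.75) + (1.75)·(1.75) + (-0.25)·(-0.25) + (-3.25)·(-3.25)) / 3 = 16.75/3 = 5.5833
  s[X,Y] = ((1.75)·(1.5) + (1.75)·(-1.5) + (-0.25)·(-1.5) + (-3.25)·(1.5)) / 3 = -4.5/3 = -1.5
  s[X,Z] = ((1.75)·(1) + (1.75)·(0) + (-0.25)·(1) + (-3.25)·(-2)) / 3 = 8/3 = 2.6667
  s[Y,Y] = ((1.5)·(1.5) + (-1.5)·(-1.5) + (-1.5)·(-1.5) + (1.5)·(1.5)) / 3 = 9/3 = 3
  s[Y,Z] = ((1.5)·(1) + (-1.5)·(0) + (-1.5)·(1) + (1.5)·(-2)) / 3 = -3/3 = -1
  s[Z,Z] = ((1)·(1) + (0)·(0) + (1)·(1) + (-2)·(-2)) / 3 = 6/3 = 2
  Sample standard deviations s_i = √(s[i,i]):
  s(X) = √(5.5833) = 2.3629
  s(Y) = √(3) = 1.7321
  s(Z) = √(2) = 1.4142

Step 3 — r_{ij} = s_{ij} / (s_i · s_j):
  r[X,X] = 1 (diagonal).
  r[X,Y] = -1.5 / (2.3629 · 1.7321) = -1.5 / 4.0927 = -0.3665
  r[X,Z] = 2.6667 / (2.3629 · 1.4142) = 2.6667 / 3.3417 = 0.798
  r[Y,Y] = 1 (diagonal).
  r[Y,Z] = -1 / (1.7321 · 1.4142) = -1 / 2.4495 = -0.4082
  r[Z,Z] = 1 (diagonal).

R is symmetric with unit diagonal. Assembling:

R = [[1, -0.3665, 0.798],
 [-0.3665, 1, -0.4082],
 [0.798, -0.4082, 1]]


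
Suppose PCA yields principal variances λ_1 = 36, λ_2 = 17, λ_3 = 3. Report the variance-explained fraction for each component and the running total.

Step 1 — total variance = trace(Sigma) = Σ λ_i = 36 + 17 + 3 = 56.

Step 2 — fraction explained by component i = λ_i / Σ λ:
  PC1: 36/56 = 0.6429
  PC2: 17/56 = 0.3036
  PC3: 3/56 = 0.0536

Step 3 — cumulative fraction after k components = (λ_1 + ... + λ_k) / Σ λ:
  k = 1: 36/56 = 0.6429
  k = 2: (36 + 17)/56 = 53/56 = 0.9464
  k = 3: (36 + 17 + 3)/56 = 56/56 = 1

Summary (fraction, with percent):

explained: PC1 0.6429 (64.29%), PC2 0.3036 (30.36%), PC3 0.0536 (5.36%);  cumulative: 0.6429, 0.9464, 1


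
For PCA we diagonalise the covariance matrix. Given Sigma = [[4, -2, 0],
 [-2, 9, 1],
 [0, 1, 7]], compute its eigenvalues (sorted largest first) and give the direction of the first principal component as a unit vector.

Step 1 — characteristic polynomial p(λ) = det(λI - Sigma) = λ³ - tr·λ² + c_1·λ - det, where tr = trace, c_1 = sum of the principal 2×2 minors, det = det(Sigma):
  tr = 4 + 9 + 7 = 20,
  c_1 = (4·9 - (-2)²) + (4·7 - (0)²) + (9·7 - (1)²) = 32 + 28 + 62 = 122,
  det = 4·(9·7 - (1)²) - (-2)·((-2)·7 - (1)·(0)) + (0)·((-2)·(1) - 9·(0)) = 4·(62) - (-2)·(-14) + (0)·(-2) = 220.
  So p(λ) = λ³ - 20λ² + 122λ - 220.
Step 2 — look for an integer root (rational root theorem: any rational root is an integer divisor of 220). Testing λ = 10:
  p(10) = 1000 - 2000 + 1220 - 220 = 0  ✓
  Dividing out (λ - 10): p(λ) = (λ - 10)(λ² - 10λ + 22).
Step 3 — remaining eigenvalues from the quadratic λ² - 10λ + 22 = 0:
  Δ = 10² - 4·22 = 100 - 88 = 12,  λ = (10 ± √12)/2 = (10 ± 3.4641)/2 ≈ 6.7321 or 3.2679.
  Sorted: λ_1 = 10,  λ_2 = 6.7321,  λ_3 = 3.2679  (check: sum = 20 = tr ✓).

Step 4 — unit eigenvector for λ_1 = 10: v spans the null space of (Sigma - λ_1 I), whose rows are
  r_1 = (-6, -2, 0),  r_2 = (-2, -1, 1),  r_3 = (0, 1, -3).
  v is orthogonal to every row, so take v ∝ r_1 × r_2 = ((-2)·(1) - (0)·(-1), (0)·(-2) - (-6)·(1), (-6)·(-1) - (-2)·(-2)) = (-2, 6, 2).
  Rescale (divide by 2; multiply by -1 so the first nonzero entry is positive): u = (1, -3, -1).
  ||u|| = √((1)² + (-3)² + (-1)²) = √(11) ≈ 3.3166,  v_1 = u/||u|| ≈ (0.3015, -0.9045, -0.3015) (||v_1|| = 1).

λ_1 = 10,  λ_2 = 6.7321,  λ_3 = 3.2679;  v_1 ≈ (0.3015, -0.9045, -0.3015)


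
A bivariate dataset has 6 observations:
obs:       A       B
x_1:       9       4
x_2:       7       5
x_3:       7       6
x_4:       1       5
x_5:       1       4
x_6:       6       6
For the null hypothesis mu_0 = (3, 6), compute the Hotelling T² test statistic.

Step 1 — sample mean vector:
  mean(A) = (9 + 7 + 7 + 1 + 1 + 6) / 6 = 31/6 = 5.1667
  mean(B) = (4 + 5 + 6 + 5 + 4 + 6) / 6 = 30/6 = 5
  x̄ = (5.1667, 5),  deviation x̄ - mu_0 = (5.1667, 5) - (3, 6) = (2.1667, -1).

Step 2 — sample covariance matrix, S[i,j] = (1/(n-1)) · Σ_k (x_{k,i} - mean_i) · (x_{k,j} - mean_j), divisor n-1 = 5:
  S[A,A] = ((3.8333)·(3.8333) + (1.8333)·(1.8333) + (1.8333)·(1.8333) + (-4.1667)·(-4.1667) + (-4.1667)·(-4.1667) + (0.8333)·(0.8333)) / 5 = 56.8333/5 = 11.3667
  S[A,B] = ((3.8333)·(-1) + (1.8333)·(0) + (1.8333)·(1) + (-4.1667)·(0) + (-4.1667)·(-1) + (0.8333)·(1)) / 5 = 3/5 = 0.6
  S[B,B] = ((-1)·(-1) + (0)·(0) + (1)·(1) + (0)·(0) + (-1)·(-1) + (1)·(1)) / 5 = 4/5 = 0.8
  S = [[11.3667, 0.6],
 [0.6, 0.8]].

Step 3 — invert S. det(S) = 11.3667·0.8 - (0.6)² = 8.7333.
  S^{-1} = (1/det) · [[d, -b], [-b, a]] = [[0.0916, -0.0687],
 [-0.0687, 1.3015]].

Step 4 — quadratic form (x̄ - mu_0)^T · S^{-1} · (x̄ - mu_0):
  S^{-1} · (x̄ - mu_0) = (0.2672, -1.4504),
  (x̄ - mu_0)^T · [...] = (2.1667)·(0.2672) + (-1)·(-1.4504) = 2.0293.

Step 5 — scale by n: T² = 6 · 2.0293 = 12.1756.

T² ≈ 12.1756


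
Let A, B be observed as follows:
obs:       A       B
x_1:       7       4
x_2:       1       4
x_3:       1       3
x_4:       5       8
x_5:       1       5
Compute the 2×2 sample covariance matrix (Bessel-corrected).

Step 1 — column means:
  mean(A) = (7 + 1 + 1 + 5 + 1) / 5 = 15/5 = 3
  mean(B) = (4 + 4 + 3 + 8 + 5) / 5 = 24/5 = 4.8

Step 2 — sample covariance S[i,j] = (1/(n-1)) · Σ_k (x_{k,i} - mean_i) · (x_{k,j} - mean_j), with n-1 = 4.
  S[A,A] = ((4)·(4) + (-2)·(-2) + (-2)·(-2) + (2)·(2) + (-2)·(-2)) / 4 = 32/4 = 8
  S[A,B] = ((4)·(-0.8) + (-2)·(-0.8) + (-2)·(-1.8) + (2)·(3.2) + (-2)·(0.2)) / 4 = 8/4 = 2
  S[B,B] = ((-0.8)·(-0.8) + (-0.8)·(-0.8) + (-1.8)·(-1.8) + (3.2)·(3.2) + (0.2)·(0.2)) / 4 = 14.8/4 = 3.7

S is symmetric (S[j,i] = S[i,j]). Assembling:

S = [[8, 2],
 [2, 3.7]]


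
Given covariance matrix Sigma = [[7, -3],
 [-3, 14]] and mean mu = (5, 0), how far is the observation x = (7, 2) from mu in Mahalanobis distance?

Step 1 — centre the observation: (x - mu) = (2, 2).

Step 2 — invert Sigma. det(Sigma) = 7·14 - (-3)² = 89.
  Sigma^{-1} = (1/det) · [[d, -b], [-b, a]] = [[0.1573, 0.0337],
 [0.0337, 0.0787]].

Step 3 — form the quadratic (x - mu)^T · Sigma^{-1} · (x - mu):
  Sigma^{-1} · (x - mu) = (0.382, 0.2247).
  (x - mu)^T · [Sigma^{-1} · (x - mu)] = (2)·(0.382) + (2)·(0.2247) = 1.2135.

Step 4 — take square root: d = √(1.2135) ≈ 1.1016.

d(x, mu) = √(1.2135) ≈ 1.1016


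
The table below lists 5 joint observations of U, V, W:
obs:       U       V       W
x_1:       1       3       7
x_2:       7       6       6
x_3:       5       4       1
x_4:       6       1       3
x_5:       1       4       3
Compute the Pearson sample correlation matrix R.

Step 1 — column means:
  mean(U) = (1 + 7 + 5 + 6 + 1) / 5 = 20/5 = 4
  mean(V) = (3 + 6 + 4 + 1 + 4) / 5 = 18/5 = 3.6
  mean(W) = (7 + 6 + 1 + 3 + 3) / 5 = 20/5 = 4

Step 2 — sample variances and covariances s[i,j] = (1/(n-1)) · Σ_k (x_{k,i} - mean_i) · (x_{k,j} - mean_j), with n-1 = 4:
  s[U,U] = ((-3)·(-3) + (3)·(3) + (1)·(1) + (2)·(2) + (-3)·(-3)) / 4 = 32/4 = 8
  s[U,V] = ((-3)·(-0.6) + (3)·(2.4) + (1)·(0.4) + (2)·(-2.6) + (-3)·(0.4)) / 4 = 3/4 = 0.75
  s[U,W] = ((-3)·(3) + (3)·(2) + (1)·(-3) + (2)·(-1) + (-3)·(-1)) / 4 = -5/4 = -1.25
  s[V,V] = ((-0.6)·(-0.6) + (2.4)·(2.4) + (0.4)·(0.4) + (-2.6)·(-2.6) + (0.4)·(0.4)) / 4 = 13.2/4 = 3.3
  s[V,W] = ((-0.6)·(3) + (2.4)·(2) + (0.4)·(-3) + (-2.6)·(-1) + (0.4)·(-1)) / 4 = 4/4 = 1
  s[W,W] = ((3)·(3) + (2)·(2) + (-3)·(-3) + (-1)·(-1) + (-1)·(-1)) / 4 = 24/4 = 6
  Sample standard deviations s_i = √(s[i,i]):
  s(U) = √(8) = 2.8284
  s(V) = √(3.3) = 1.8166
  s(W) = √(6) = 2.4495

Step 3 — r_{ij} = s_{ij} / (s_i · s_j):
  r[U,U] = 1 (diagonal).
  r[U,V] = 0.75 / (2.8284 · 1.8166) = 0.75 / 5.1381 = 0.146
  r[U,W] = -1.25 / (2.8284 · 2.4495) = -1.25 / 6.9282 = -0.1804
  r[V,V] = 1 (diagonal).
  r[V,W] = 1 / (1.8166 · 2.4495) = 1 / 4.4497 = 0.2247
  r[W,W] = 1 (diagonal).

R is symmetric with unit diagonal. Assembling:

R = [[1, 0.146, -0.1804],
 [0.146, 1, 0.2247],
 [-0.1804, 0.2247, 1]]


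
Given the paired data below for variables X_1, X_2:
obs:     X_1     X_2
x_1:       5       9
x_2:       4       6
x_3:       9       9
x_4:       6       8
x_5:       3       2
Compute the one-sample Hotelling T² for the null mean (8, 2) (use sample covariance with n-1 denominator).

Step 1 — sample mean vector:
  mean(X_1) = (5 + 4 + 9 + 6 + 3) / 5 = 27/5 = 5.4
  mean(X_2) = (9 + 6 + 9 + 8 + 2) / 5 = 34/5 = 6.8
  x̄ = (5.4, 6.8),  deviation x̄ - mu_0 = (5.4, 6.8) - (8, 2) = (-2.6, 4.8).

Step 2 — sample covariance matrix, S[i,j] = (1/(n-1)) · Σ_k (x_{k,i} - mean_i) · (x_{k,j} - mean_j), divisor n-1 = 4:
  S[X_1,X_1] = ((-0.4)·(-0.4) + (-1.4)·(-1.4) + (3.6)·(3.6) + (0.6)·(0.6) + (-2.4)·(-2.4)) / 4 = 21.2/4 = 5.3
  S[X_1,X_2] = ((-0.4)·(2.2) + (-1.4)·(-0.8) + (3.6)·(2.2) + (0.6)·(1.2) + (-2.4)·(-4.8)) / 4 = 20.4/4 = 5.1
  S[X_2,X_2] = ((2.2)·(2.2) + (-0.8)·(-0.8) + (2.2)·(2.2) + (1.2)·(1.2) + (-4.8)·(-4.8)) / 4 = 34.8/4 = 8.7
  S = [[5.3, 5.1],
 [5.1, 8.7]].

Step 3 — invert S. det(S) = 5.3·8.7 - (5.1)² = 20.1.
  S^{-1} = (1/det) · [[d, -b], [-b, a]] = [[0.4328, -0.2537],
 [-0.2537, 0.2637]].

Step 4 — quadratic form (x̄ - mu_0)^T · S^{-1} · (x̄ - mu_0):
  S^{-1} · (x̄ - mu_0) = (-2.3433, 1.9254),
  (x̄ - mu_0)^T · [...] = (-2.6)·(-2.3433) + (4.8)·(1.9254) = 15.3343.

Step 5 — scale by n: T² = 5 · 15.3343 = 76.6716.

T² ≈ 76.6716


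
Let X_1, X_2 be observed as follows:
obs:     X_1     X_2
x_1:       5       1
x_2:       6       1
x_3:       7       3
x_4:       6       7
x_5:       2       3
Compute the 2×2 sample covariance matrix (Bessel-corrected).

Step 1 — column means:
  mean(X_1) = (5 + 6 + 7 + 6 + 2) / 5 = 26/5 = 5.2
  mean(X_2) = (1 + 1 + 3 + 7 + 3) / 5 = 15/5 = 3

Step 2 — sample covariance S[i,j] = (1/(n-1)) · Σ_k (x_{k,i} - mean_i) · (x_{k,j} - mean_j), with n-1 = 4.
  S[X_1,X_1] = ((-0.2)·(-0.2) + (0.8)·(0.8) + (1.8)·(1.8) + (0.8)·(0.8) + (-3.2)·(-3.2)) / 4 = 14.8/4 = 3.7
  S[X_1,X_2] = ((-0.2)·(-2) + (0.8)·(-2) + (1.8)·(0) + (0.8)·(4) + (-3.2)·(0)) / 4 = 2/4 = 0.5
  S[X_2,X_2] = ((-2)·(-2) + (-2)·(-2) + (0)·(0) + (4)·(4) + (0)·(0)) / 4 = 24/4 = 6

S is symmetric (S[j,i] = S[i,j]). Assembling:

S = [[3.7, 0.5],
 [0.5, 6]]


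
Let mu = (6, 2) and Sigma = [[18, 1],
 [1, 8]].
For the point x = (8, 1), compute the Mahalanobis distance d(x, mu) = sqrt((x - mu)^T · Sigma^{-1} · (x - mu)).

Step 1 — centre the observation: (x - mu) = (2, -1).

Step 2 — invert Sigma. det(Sigma) = 18·8 - (1)² = 143.
  Sigma^{-1} = (1/det) · [[d, -b], [-b, a]] = [[0.0559, -0.007],
 [-0.007, 0.1259]].

Step 3 — form the quadratic (x - mu)^T · Sigma^{-1} · (x - mu):
  Sigma^{-1} · (x - mu) = (0.1189, -0.1399).
  (x - mu)^T · [Sigma^{-1} · (x - mu)] = (2)·(0.1189) + (-1)·(-0.1399) = 0.3776.

Step 4 — take square root: d = √(0.3776) ≈ 0.6145.

d(x, mu) = √(0.3776) ≈ 0.6145


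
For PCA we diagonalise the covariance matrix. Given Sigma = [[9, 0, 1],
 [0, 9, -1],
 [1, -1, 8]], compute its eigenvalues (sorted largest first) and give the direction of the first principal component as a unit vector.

Step 1 — characteristic polynomial p(λ) = det(λI - Sigma) = λ³ - tr·λ² + c_1·λ - det, where tr = trace, c_1 = sum of the principal 2×2 minors, det = det(Sigma):
  tr = 9 + 9 + 8 = 26,
  c_1 = (9·9 - (0)²) + (9·8 - (1)²) + (9·8 - (-1)²) = 81 + 71 + 71 = 223,
  det = 9·(9·8 - (-1)²) - (0)·((0)·8 - (-1)·(1)) + (1)·((0)·(-1) - 9·(1)) = 9·(71) - (0)·(1) + (1)·(-9) = 630.
  So p(λ) = λ³ - 26λ² + 223λ - 630.
Step 2 — look for an integer root (rational root theorem: any rational root is an integer divisor of 630). Testing λ = 7:
  p(7) = 343 - 1274 + 1561 - 630 = 0  ✓
  Dividing out (λ - 7): p(λ) = (λ - 7)(λ² - 19λ + 90).
Step 3 — remaining eigenvalues from the quadratic λ² - 19λ + 90 = 0:
  Δ = 19² - 4·90 = 361 - 360 = 1,  λ = (19 ± √1)/2 = (19 ± 1)/2 = 10 or 9.
  Sorted: λ_1 = 10,  λ_2 = 9,  λ_3 = 7  (check: sum = 26 = tr ✓).

Step 4 — unit eigenvector for λ_1 = 10: v spans the null space of (Sigma - λ_1 I), whose rows are
  r_1 = (-1, 0, 1),  r_2 = (0, -1, -1),  r_3 = (1, -1, -2).
  v is orthogonal to every row, so take v ∝ r_1 × r_2 = ((0)·(-1) - (1)·(-1), (1)·(0) - (-1)·(-1), (-1)·(-1) - (0)·(0)) = (1, -1, 1).
  Let u = (1, -1, 1).
  ||u|| = √((1)² + (-1)² + (1)²) = √(3) ≈ 1.7321,  v_1 = u/||u|| ≈ (0.5774, -0.5774, 0.5774) (||v_1|| = 1).

λ_1 = 10,  λ_2 = 9,  λ_3 = 7;  v_1 ≈ (0.5774, -0.5774, 0.5774)


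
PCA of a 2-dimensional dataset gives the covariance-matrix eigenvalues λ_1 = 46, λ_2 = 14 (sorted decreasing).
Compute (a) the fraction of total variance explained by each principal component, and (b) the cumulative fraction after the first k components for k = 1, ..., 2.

Step 1 — total variance = trace(Sigma) = Σ λ_i = 46 + 14 = 60.

Step 2 — fraction explained by component i = λ_i / Σ λ:
  PC1: 46/60 = 0.7667
  PC2: 14/60 = 0.2333

Step 3 — cumulative fraction after k components = (λ_1 + ... + λ_k) / Σ λ:
  k = 1: 46/60 = 0.7667
  k = 2: (46 + 14)/60 = 60/60 = 1

Summary (fraction, with percent):

explained: PC1 0.7667 (76.67%), PC2 0.2333 (23.33%);  cumulative: 0.7667, 1


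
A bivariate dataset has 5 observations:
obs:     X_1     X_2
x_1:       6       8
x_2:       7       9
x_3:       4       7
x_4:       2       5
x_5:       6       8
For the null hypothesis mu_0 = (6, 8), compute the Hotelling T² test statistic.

Step 1 — sample mean vector:
  mean(X_1) = (6 + 7 + 4 + 2 + 6) / 5 = 25/5 = 5
  mean(X_2) = (8 + 9 + 7 + 5 + 8) / 5 = 37/5 = 7.4
  x̄ = (5, 7.4),  deviation x̄ - mu_0 = (5, 7.4) - (6, 8) = (-1, -0.6).

Step 2 — sample covariance matrix, S[i,j] = (1/(n-1)) · Σ_k (x_{k,i} - mean_i) · (x_{k,j} - mean_j), divisor n-1 = 4:
  S[X_1,X_1] = ((1)·(1) + (2)·(2) + (-1)·(-1) + (-3)·(-3) + (1)·(1)) / 4 = 16/4 = 4
  S[X_1,X_2] = ((1)·(0.6) + (2)·(1.6) + (-1)·(-0.4) + (-3)·(-2.4) + (1)·(0.6)) / 4 = 12/4 = 3
  S[X_2,X_2] = ((0.6)·(0.6) + (1.6)·(1.6) + (-0.4)·(-0.4) + (-2.4)·(-2.4) + (0.6)·(0.6)) / 4 = 9.2/4 = 2.3
  S = [[4, 3],
 [3, 2.3]].

Step 3 — invert S. det(S) = 4·2.3 - (3)² = 0.2.
  S^{-1} = (1/det) · [[d, -b], [-b, a]] = [[11.5, -15],
 [-15, 20]].

Step 4 — quadratic form (x̄ - mu_0)^T · S^{-1} · (x̄ - mu_0):
  S^{-1} · (x̄ - mu_0) = (-2.5, 3),
  (x̄ - mu_0)^T · [...] = (-1)·(-2.5) + (-0.6)·(3) = 0.7.

Step 5 — scale by n: T² = 5 · 0.7 = 3.5.

T² ≈ 3.5


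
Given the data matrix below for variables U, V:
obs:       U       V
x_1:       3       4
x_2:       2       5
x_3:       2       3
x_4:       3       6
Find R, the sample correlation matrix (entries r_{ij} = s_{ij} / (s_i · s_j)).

Step 1 — column means:
  mean(U) = (3 + 2 + 2 + 3) / 4 = 10/4 = 2.5
  mean(V) = (4 + 5 + 3 + 6) / 4 = 18/4 = 4.5

Step 2 — sample variances and covariances s[i,j] = (1/(n-1)) · Σ_k (x_{k,i} - mean_i) · (x_{k,j} - mean_j), with n-1 = 3:
  s[U,U] = ((0.5)·(0.5) + (-0.5)·(-0.5) + (-0.5)·(-0.5) + (0.5)·(0.5)) / 3 = 1/3 = 0.3333
  s[U,V] = ((0.5)·(-0.5) + (-0.5)·(0.5) + (-0.5)·(-1.5) + (0.5)·(1.5)) / 3 = 1/3 = 0.3333
  s[V,V] = ((-0.5)·(-0.5) + (0.5)·(0.5) + (-1.5)·(-1.5) + (1.5)·(1.5)) / 3 = 5/3 = 1.6667
  Sample standard deviations s_i = √(s[i,i]):
  s(U) = √(0.3333) = 0.5774
  s(V) = √(1.6667) = 1.291

Step 3 — r_{ij} = s_{ij} / (s_i · s_j):
  r[U,U] = 1 (diagonal).
  r[U,V] = 0.3333 / (0.5774 · 1.291) = 0.3333 / 0.7454 = 0.4472
  r[V,V] = 1 (diagonal).

R is symmetric with unit diagonal. Assembling:

R = [[1, 0.4472],
 [0.4472, 1]]


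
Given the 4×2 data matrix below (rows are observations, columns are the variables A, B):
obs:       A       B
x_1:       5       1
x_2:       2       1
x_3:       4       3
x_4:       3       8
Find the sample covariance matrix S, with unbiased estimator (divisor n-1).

Step 1 — column means:
  mean(A) = (5 + 2 + 4 + 3) / 4 = 14/4 = 3.5
  mean(B) = (1 + 1 + 3 + 8) / 4 = 13/4 = 3.25

Step 2 — sample covariance S[i,j] = (1/(n-1)) · Σ_k (x_{k,i} - mean_i) · (x_{k,j} - mean_j), with n-1 = 3.
  S[A,A] = ((1.5)·(1.5) + (-1.5)·(-1.5) + (0.5)·(0.5) + (-0.5)·(-0.5)) / 3 = 5/3 = 1.6667
  S[A,B] = ((1.5)·(-2.25) + (-1.5)·(-2.25) + (0.5)·(-0.25) + (-0.5)·(4.75)) / 3 = -2.5/3 = -0.8333
  S[B,B] = ((-2.25)·(-2.25) + (-2.25)·(-2.25) + (-0.25)·(-0.25) + (4.75)·(4.75)) / 3 = 32.75/3 = 10.9167

S is symmetric (S[j,i] = S[i,j]). Assembling:

S = [[1.6667, -0.8333],
 [-0.8333, 10.9167]]


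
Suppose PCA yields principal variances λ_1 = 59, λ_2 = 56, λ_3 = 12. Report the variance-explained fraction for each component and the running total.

Step 1 — total variance = trace(Sigma) = Σ λ_i = 59 + 56 + 12 = 127.

Step 2 — fraction explained by component i = λ_i / Σ λ:
  PC1: 59/127 = 0.4646
  PC2: 56/127 = 0.4409
  PC3: 12/127 = 0.0945

Step 3 — cumulative fraction after k components = (λ_1 + ... + λ_k) / Σ λ:
  k = 1: 59/127 = 0.4646
  k = 2: (59 + 56)/127 = 115/127 = 0.9055
  k = 3: (59 + 56 + 12)/127 = 127/127 = 1

Summary (fraction, with percent):

explained: PC1 0.4646 (46.46%), PC2 0.4409 (44.09%), PC3 0.0945 (9.45%);  cumulative: 0.4646, 0.9055, 1


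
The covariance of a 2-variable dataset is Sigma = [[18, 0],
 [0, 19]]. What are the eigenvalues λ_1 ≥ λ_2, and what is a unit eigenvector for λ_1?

Step 1 — characteristic polynomial of 2×2 Sigma:
  det(Sigma - λI) = λ² - trace · λ + det = 0.
  trace = 18 + 19 = 37, det = 18·19 - (0)² = 342.
Step 2 — discriminant:
  Δ = trace² - 4·det = 1369 - 1368 = 1.
Step 3 — eigenvalues:
  λ = (trace ± √Δ)/2 = (37 ± 1)/2,
  λ_1 = 19,  λ_2 = 18.

Step 4 — unit eigenvector for λ_1: Sigma is diagonal, so its eigenvectors are the coordinate axes. λ_1 = 19 is the diagonal entry on the second coordinate axis, hence
  v_1 = (0, 1) (||v_1|| = 1).

λ_1 = 19,  λ_2 = 18;  v_1 ≈ (0, 1)


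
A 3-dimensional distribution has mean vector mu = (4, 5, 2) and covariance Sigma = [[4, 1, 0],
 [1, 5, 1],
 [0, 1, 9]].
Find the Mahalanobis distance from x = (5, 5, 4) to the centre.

Step 1 — centre the observation: (x - mu) = (1, 0, 2).

Step 2 — invert Sigma (cofactor / det for 3×3, or solve directly):
  Sigma^{-1} = [[0.2635, -0.0539, 0.006],
 [-0.0539, 0.2156, -0.024],
 [0.006, -0.024, 0.1138]].

Step 3 — form the quadratic (x - mu)^T · Sigma^{-1} · (x - mu):
  Sigma^{-1} · (x - mu) = (0.2754, -0.1018, 0.2335).
  (x - mu)^T · [Sigma^{-1} · (x - mu)] = (1)·(0.2754) + (0)·(-0.1018) + (2)·(0.2335) = 0.7425.

Step 4 — take square root: d = √(0.7425) ≈ 0.8617.

d(x, mu) = √(0.7425) ≈ 0.8617


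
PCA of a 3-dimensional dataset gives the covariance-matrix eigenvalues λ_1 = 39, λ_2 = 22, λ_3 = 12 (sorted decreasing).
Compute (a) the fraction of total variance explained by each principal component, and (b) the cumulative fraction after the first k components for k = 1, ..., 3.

Step 1 — total variance = trace(Sigma) = Σ λ_i = 39 + 22 + 12 = 73.

Step 2 — fraction explained by component i = λ_i / Σ λ:
  PC1: 39/73 = 0.5342
  PC2: 22/73 = 0.3014
  PC3: 12/73 = 0.1644

Step 3 — cumulative fraction after k components = (λ_1 + ... + λ_k) / Σ λ:
  k = 1: 39/73 = 0.5342
  k = 2: (39 + 22)/73 = 61/73 = 0.8356
  k = 3: (39 + 22 + 12)/73 = 73/73 = 1

Summary (fraction, with percent):

explained: PC1 0.5342 (53.42%), PC2 0.3014 (30.14%), PC3 0.1644 (16.44%);  cumulative: 0.5342, 0.8356, 1


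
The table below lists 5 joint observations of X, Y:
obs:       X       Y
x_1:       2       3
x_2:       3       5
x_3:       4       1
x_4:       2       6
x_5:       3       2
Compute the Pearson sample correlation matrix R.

Step 1 — column means:
  mean(X) = (2 + 3 + 4 + 2 + 3) / 5 = 14/5 = 2.8
  mean(Y) = (3 + 5 + 1 + 6 + 2) / 5 = 17/5 = 3.4

Step 2 — sample variances and covariances s[i,j] = (1/(n-1)) · Σ_k (x_{k,i} - mean_i) · (x_{k,j} - mean_j), with n-1 = 4:
  s[X,X] = ((-0.8)·(-0.8) + (0.2)·(0.2) + (1.2)·(1.2) + (-0.8)·(-0.8) + (0.2)·(0.2)) / 4 = 2.8/4 = 0.7
  s[X,Y] = ((-0.8)·(-0.4) + (0.2)·(1.6) + (1.2)·(-2.4) + (-0.8)·(2.6) + (0.2)·(-1.4)) / 4 = -4.6/4 = -1.15
  s[Y,Y] = ((-0.4)·(-0.4) + (1.6)·(1.6) + (-2.4)·(-2.4) + (2.6)·(2.6) + (-1.4)·(-1.4)) / 4 = 17.2/4 = 4.3
  Sample standard deviations s_i = √(s[i,i]):
  s(X) = √(0.7) = 0.8367
  s(Y) = √(4.3) = 2.0736

Step 3 — r_{ij} = s_{ij} / (s_i · s_j):
  r[X,X] = 1 (diagonal).
  r[X,Y] = -1.15 / (0.8367 · 2.0736) = -1.15 / 1.7349 = -0.6628
  r[Y,Y] = 1 (diagonal).

R is symmetric with unit diagonal. Assembling:

R = [[1, -0.6628],
 [-0.6628, 1]]


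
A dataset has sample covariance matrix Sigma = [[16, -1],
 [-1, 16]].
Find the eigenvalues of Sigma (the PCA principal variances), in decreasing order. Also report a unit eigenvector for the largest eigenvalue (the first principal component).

Step 1 — characteristic polynomial of 2×2 Sigma:
  det(Sigma - λI) = λ² - trace · λ + det = 0.
  trace = 16 + 16 = 32, det = 16·16 - (-1)² = 255.
Step 2 — discriminant:
  Δ = trace² - 4·det = 1024 - 1020 = 4.
Step 3 — eigenvalues:
  λ = (trace ± √Δ)/2 = (32 ± 2)/2,
  λ_1 = 17,  λ_2 = 15.

Step 4 — unit eigenvector for λ_1: solve (Sigma - λ_1 I)v = 0. First row:
  (16 - 17)·v_x + (-1)·v_y = 0, i.e. (-1)·v_x + (-1)·v_y = 0,
  so v ∝ (b, λ_1 - a) = (-1, 1); multiply by -1 so the first entry is positive: u = (1, -1).
  ||u|| = √((1)² + (-1)²) = √(2) ≈ 1.4142,
  v_1 = u/||u|| ≈ (0.7071, -0.7071) (||v_1|| = 1).

λ_1 = 17,  λ_2 = 15;  v_1 ≈ (0.7071, -0.7071)


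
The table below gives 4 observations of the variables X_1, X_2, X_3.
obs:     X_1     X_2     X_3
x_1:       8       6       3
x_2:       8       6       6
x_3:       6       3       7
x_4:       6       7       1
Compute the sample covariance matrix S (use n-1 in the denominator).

Step 1 — column means:
  mean(X_1) = (8 + 8 + 6 + 6) / 4 = 28/4 = 7
  mean(X_2) = (6 + 6 + 3 + 7) / 4 = 22/4 = 5.5
  mean(X_3) = (3 + 6 + 7 + 1) / 4 = 17/4 = 4.25

Step 2 — sample covariance S[i,j] = (1/(n-1)) · Σ_k (x_{k,i} - mean_i) · (x_{k,j} - mean_j), with n-1 = 3.
  S[X_1,X_1] = ((1)·(1) + (1)·(1) + (-1)·(-1) + (-1)·(-1)) / 3 = 4/3 = 1.3333
  S[X_1,X_2] = ((1)·(0.5) + (1)·(0.5) + (-1)·(-2.5) + (-1)·(1.5)) / 3 = 2/3 = 0.6667
  S[X_1,X_3] = ((1)·(-1.25) + (1)·(1.75) + (-1)·(2.75) + (-1)·(-3.25)) / 3 = 1/3 = 0.3333
  S[X_2,X_2] = ((0.5)·(0.5) + (0.5)·(0.5) + (-2.5)·(-2.5) + (1.5)·(1.5)) / 3 = 9/3 = 3
  S[X_2,X_3] = ((0.5)·(-1.25) + (0.5)·(1.75) + (-2.5)·(2.75) + (1.5)·(-3.25)) / 3 = -11.5/3 = -3.8333
  S[X_3,X_3] = ((-1.25)·(-1.25) + (1.75)·(1.75) + (2.75)·(2.75) + (-3.25)·(-3.25)) / 3 = 22.75/3 = 7.5833

S is symmetric (S[j,i] = S[i,j]). Assembling:

S = [[1.3333, 0.6667, 0.3333],
 [0.6667, 3, -3.8333],
 [0.3333, -3.8333, 7.5833]]


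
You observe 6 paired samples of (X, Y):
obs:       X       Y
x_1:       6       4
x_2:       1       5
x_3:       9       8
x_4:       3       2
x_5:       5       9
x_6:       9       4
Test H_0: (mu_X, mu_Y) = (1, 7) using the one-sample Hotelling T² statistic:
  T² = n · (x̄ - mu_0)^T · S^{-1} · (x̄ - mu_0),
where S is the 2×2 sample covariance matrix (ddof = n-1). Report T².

Step 1 — sample mean vector:
  mean(X) = (6 + 1 + 9 + 3 + 5 + 9) / 6 = 33/6 = 5.5
  mean(Y) = (4 + 5 + 8 + 2 + 9 + 4) / 6 = 32/6 = 5.3333
  x̄ = (5.5, 5.3333),  deviation x̄ - mu_0 = (5.5, 5.3333) - (1, 7) = (4.5, -1.6667).

Step 2 — sample covariance matrix, S[i,j] = (1/(n-1)) · Σ_k (x_{k,i} - mean_i) · (x_{k,j} - mean_j), divisor n-1 = 5:
  S[X,X] = ((0.5)·(0.5) + (-4.5)·(-4.5) + (3.5)·(3.5) + (-2.5)·(-2.5) + (-0.5)·(-0.5) + (3.5)·(3.5)) / 5 = 51.5/5 = 10.3
  S[X,Y] = ((0.5)·(-1.3333) + (-4.5)·(-0.3333) + (3.5)·(2.6667) + (-2.5)·(-3.3333) + (-0.5)·(3.6667) + (3.5)·(-1.3333)) / 5 = 12/5 = 2.4
  S[Y,Y] = ((-1.3333)·(-1.3333) + (-0.3333)·(-0.3333) + (2.6667)·(2.6667) + (-3.3333)·(-3.3333) + (3.6667)·(3.6667) + (-1.3333)·(-1.3333)) / 5 = 35.3333/5 = 7.0667
  S = [[10.3, 2.4],
 [2.4, 7.0667]].

Step 3 — invert S. det(S) = 10.3·7.0667 - (2.4)² = 67.0267.
  S^{-1} = (1/det) · [[d, -b], [-b, a]] = [[0.1054, -0.0358],
 [-0.0358, 0.1537]].

Step 4 — quadratic form (x̄ - mu_0)^T · S^{-1} · (x̄ - mu_0):
  S^{-1} · (x̄ - mu_0) = (0.5341, -0.4172),
  (x̄ - mu_0)^T · [...] = (4.5)·(0.5341) + (-1.6667)·(-0.4172) = 3.0989.

Step 5 — scale by n: T² = 6 · 3.0989 = 18.5936.

T² ≈ 18.5936


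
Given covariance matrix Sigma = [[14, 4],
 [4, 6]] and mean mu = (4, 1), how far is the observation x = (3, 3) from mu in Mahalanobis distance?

Step 1 — centre the observation: (x - mu) = (-1, 2).

Step 2 — invert Sigma. det(Sigma) = 14·6 - (4)² = 68.
  Sigma^{-1} = (1/det) · [[d, -b], [-b, a]] = [[0.0882, -0.0588],
 [-0.0588, 0.2059]].

Step 3 — form the quadratic (x - mu)^T · Sigma^{-1} · (x - mu):
  Sigma^{-1} · (x - mu) = (-0.2059, 0.4706).
  (x - mu)^T · [Sigma^{-1} · (x - mu)] = (-1)·(-0.2059) + (2)·(0.4706) = 1.1471.

Step 4 — take square root: d = √(1.1471) ≈ 1.071.

d(x, mu) = √(1.1471) ≈ 1.071


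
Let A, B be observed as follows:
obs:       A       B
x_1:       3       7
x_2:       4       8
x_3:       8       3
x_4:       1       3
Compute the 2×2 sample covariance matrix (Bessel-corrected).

Step 1 — column means:
  mean(A) = (3 + 4 + 8 + 1) / 4 = 16/4 = 4
  mean(B) = (7 + 8 + 3 + 3) / 4 = 21/4 = 5.25

Step 2 — sample covariance S[i,j] = (1/(n-1)) · Σ_k (x_{k,i} - mean_i) · (x_{k,j} - mean_j), with n-1 = 3.
  S[A,A] = ((-1)·(-1) + (0)·(0) + (4)·(4) + (-3)·(-3)) / 3 = 26/3 = 8.6667
  S[A,B] = ((-1)·(1.75) + (0)·(2.75) + (4)·(-2.25) + (-3)·(-2.25)) / 3 = -4/3 = -1.3333
  S[B,B] = ((1.75)·(1.75) + (2.75)·(2.75) + (-2.25)·(-2.25) + (-2.25)·(-2.25)) / 3 = 20.75/3 = 6.9167

S is symmetric (S[j,i] = S[i,j]). Assembling:

S = [[8.6667, -1.3333],
 [-1.3333, 6.9167]]


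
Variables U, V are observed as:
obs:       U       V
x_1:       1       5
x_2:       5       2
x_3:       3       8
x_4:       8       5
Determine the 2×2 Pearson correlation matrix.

Step 1 — column means:
  mean(U) = (1 + 5 + 3 + 8) / 4 = 17/4 = 4.25
  mean(V) = (5 + 2 + 8 + 5) / 4 = 20/4 = 5

Step 2 — sample variances and covariances s[i,j] = (1/(n-1)) · Σ_k (x_{k,i} - mean_i) · (x_{k,j} - mean_j), with n-1 = 3:
  s[U,U] = ((-3.25)·(-3.25) + (0.75)·(0.75) + (-1.25)·(-1.25) + (3.75)·(3.75)) / 3 = 26.75/3 = 8.9167
  s[U,V] = ((-3.25)·(0) + (0.75)·(-3) + (-1.25)·(3) + (3.75)·(0)) / 3 = -6/3 = -2
  s[V,V] = ((0)·(0) + (-3)·(-3) + (3)·(3) + (0)·(0)) / 3 = 18/3 = 6
  Sample standard deviations s_i = √(s[i,i]):
  s(U) = √(8.9167) = 2.9861
  s(V) = √(6) = 2.4495

Step 3 — r_{ij} = s_{ij} / (s_i · s_j):
  r[U,U] = 1 (diagonal).
  r[U,V] = -2 / (2.9861 · 2.4495) = -2 / 7.3144 = -0.2734
  r[V,V] = 1 (diagonal).

R is symmetric with unit diagonal. Assembling:

R = [[1, -0.2734],
 [-0.2734, 1]]


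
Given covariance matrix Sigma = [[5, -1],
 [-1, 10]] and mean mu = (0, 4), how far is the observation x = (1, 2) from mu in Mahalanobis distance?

Step 1 — centre the observation: (x - mu) = (1, -2).

Step 2 — invert Sigma. det(Sigma) = 5·10 - (-1)² = 49.
  Sigma^{-1} = (1/det) · [[d, -b], [-b, a]] = [[0.2041, 0.0204],
 [0.0204, 0.102]].

Step 3 — form the quadratic (x - mu)^T · Sigma^{-1} · (x - mu):
  Sigma^{-1} · (x - mu) = (0.1633, -0.1837).
  (x - mu)^T · [Sigma^{-1} · (x - mu)] = (1)·(0.1633) + (-2)·(-0.1837) = 0.5306.

Step 4 — take square root: d = √(0.5306) ≈ 0.7284.

d(x, mu) = √(0.5306) ≈ 0.7284


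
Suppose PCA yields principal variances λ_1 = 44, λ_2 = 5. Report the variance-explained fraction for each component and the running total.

Step 1 — total variance = trace(Sigma) = Σ λ_i = 44 + 5 = 49.

Step 2 — fraction explained by component i = λ_i / Σ λ:
  PC1: 44/49 = 0.898
  PC2: 5/49 = 0.102

Step 3 — cumulative fraction after k components = (λ_1 + ... + λ_k) / Σ λ:
  k = 1: 44/49 = 0.898
  k = 2: (44 + 5)/49 = 49/49 = 1

Summary (fraction, with percent):

explained: PC1 0.898 (89.8%), PC2 0.102 (10.2%);  cumulative: 0.898, 1
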